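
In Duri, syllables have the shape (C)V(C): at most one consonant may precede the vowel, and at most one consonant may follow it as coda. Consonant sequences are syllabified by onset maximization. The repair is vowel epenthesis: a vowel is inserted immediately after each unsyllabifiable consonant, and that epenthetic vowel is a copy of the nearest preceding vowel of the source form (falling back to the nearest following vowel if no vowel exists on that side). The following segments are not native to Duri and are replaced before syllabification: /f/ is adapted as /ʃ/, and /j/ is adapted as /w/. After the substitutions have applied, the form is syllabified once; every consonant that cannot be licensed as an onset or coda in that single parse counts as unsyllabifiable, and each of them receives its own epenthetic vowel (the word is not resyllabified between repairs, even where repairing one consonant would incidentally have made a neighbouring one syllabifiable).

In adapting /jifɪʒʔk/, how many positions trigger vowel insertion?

2

After substitution the input is /wiʃɪʒʔk/.
The unsyllabifiable consonants are /ʔ/, /k/; each receives one epenthetic vowel.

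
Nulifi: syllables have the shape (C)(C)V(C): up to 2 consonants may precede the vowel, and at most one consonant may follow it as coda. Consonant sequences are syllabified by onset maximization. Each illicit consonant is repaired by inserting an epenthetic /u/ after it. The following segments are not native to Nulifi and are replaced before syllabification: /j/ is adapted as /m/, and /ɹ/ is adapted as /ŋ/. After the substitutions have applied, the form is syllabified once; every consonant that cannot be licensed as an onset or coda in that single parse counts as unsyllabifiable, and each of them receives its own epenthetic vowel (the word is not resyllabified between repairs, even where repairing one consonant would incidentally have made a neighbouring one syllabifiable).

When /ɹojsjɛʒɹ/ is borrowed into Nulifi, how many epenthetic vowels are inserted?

After substitution the input is /ŋomsmɛʒŋ/.
The unsyllabifiable consonants are /ŋ/; each receives one epenthetic vowel.

1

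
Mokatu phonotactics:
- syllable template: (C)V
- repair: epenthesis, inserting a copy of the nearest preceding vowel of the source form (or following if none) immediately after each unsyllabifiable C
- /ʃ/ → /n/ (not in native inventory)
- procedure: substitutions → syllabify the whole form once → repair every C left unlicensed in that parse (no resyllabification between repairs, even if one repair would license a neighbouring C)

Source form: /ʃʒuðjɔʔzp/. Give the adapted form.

nuʒuðujɔʔɔzɔpɔ

Substitution: /ʃ/ → /n/, giving /nʒuðjɔʔzp/.
The consonants /n/, /ð/, /ʔ/, /z/, /p/ cannot be parsed into a legal (C)V syllable (no codas are permitted; onsets are limited to one consonant).
Inserting the epenthetic vowel yields /n/ → /nu/, /ð/ → /ðu/, /ʔ/ → /ʔɔ/, /z/ → /zɔ/, /p/ → /pɔ/.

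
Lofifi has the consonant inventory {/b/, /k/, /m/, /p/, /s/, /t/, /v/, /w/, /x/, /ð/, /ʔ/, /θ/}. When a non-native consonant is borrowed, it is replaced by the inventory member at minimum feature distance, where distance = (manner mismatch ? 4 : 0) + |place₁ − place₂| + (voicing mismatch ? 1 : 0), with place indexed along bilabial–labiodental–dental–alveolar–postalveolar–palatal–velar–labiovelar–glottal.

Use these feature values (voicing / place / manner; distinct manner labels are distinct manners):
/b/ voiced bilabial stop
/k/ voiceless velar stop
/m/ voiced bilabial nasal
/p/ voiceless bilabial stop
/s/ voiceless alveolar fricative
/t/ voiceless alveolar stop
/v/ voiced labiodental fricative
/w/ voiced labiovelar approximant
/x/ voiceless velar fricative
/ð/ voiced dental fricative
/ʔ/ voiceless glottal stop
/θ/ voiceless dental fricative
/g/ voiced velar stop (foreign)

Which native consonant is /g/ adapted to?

/k/ is closest: same manner (stop), place distance 0 (velar→velar), voicing differs (+1); total 1. Next closest is /ʔ/ at distance 3.

k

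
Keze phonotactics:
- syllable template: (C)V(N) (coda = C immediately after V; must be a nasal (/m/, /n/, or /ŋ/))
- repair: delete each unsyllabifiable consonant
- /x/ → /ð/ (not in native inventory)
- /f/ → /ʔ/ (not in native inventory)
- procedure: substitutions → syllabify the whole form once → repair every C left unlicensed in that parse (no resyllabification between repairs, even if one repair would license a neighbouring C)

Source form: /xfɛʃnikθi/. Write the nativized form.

ʔɛniθi

Substitution: /x/ → /ð/, /f/ → /ʔ/, giving /ðʔɛʃnikθi/.
The consonants /ð/, /ʃ/, /k/ cannot be parsed into a legal (C)V(N) syllable (only a nasal (/m/, /n/, or /ŋ/) is licensed in coda position; onsets are limited to one consonant).
Each unlicensed consonant is deleted: /ð/, /ʃ/, /k/.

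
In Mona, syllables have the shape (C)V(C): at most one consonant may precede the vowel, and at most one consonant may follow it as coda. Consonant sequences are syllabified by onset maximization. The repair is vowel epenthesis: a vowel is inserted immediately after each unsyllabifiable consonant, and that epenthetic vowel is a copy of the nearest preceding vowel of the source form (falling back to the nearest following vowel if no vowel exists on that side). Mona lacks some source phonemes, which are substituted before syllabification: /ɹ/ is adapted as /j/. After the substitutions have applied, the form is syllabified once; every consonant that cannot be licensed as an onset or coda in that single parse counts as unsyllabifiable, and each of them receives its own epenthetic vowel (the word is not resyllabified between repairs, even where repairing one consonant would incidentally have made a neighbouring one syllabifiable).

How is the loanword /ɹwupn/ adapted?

juwupnu

Substitution: /ɹ/ → /j/, giving /jwupn/.
Under (C)V(C), the unsyllabifiable consonants are /j/, /n/ (at most one coda consonant is licensed; onsets are limited to one consonant).
Each unlicensed consonant becomes the onset of a new syllable: /j/ → /ju/, /n/ → /nu/.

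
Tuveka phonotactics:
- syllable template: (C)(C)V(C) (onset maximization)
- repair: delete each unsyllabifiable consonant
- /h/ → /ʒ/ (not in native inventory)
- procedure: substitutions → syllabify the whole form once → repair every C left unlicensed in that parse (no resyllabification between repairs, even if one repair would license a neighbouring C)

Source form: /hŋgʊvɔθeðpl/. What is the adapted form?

Substitution: /h/ → /ʒ/, giving /ʒŋgʊvɔθeðpl/.
Under (C)(C)V(C), the unsyllabifiable consonants are /ʒ/, /p/, /l/ (at most one coda consonant is licensed; onsets may contain at most 2 consonants).
Deleting the stranded consonants removes /ʒ/, /p/, /l/.

ŋgʊvɔθeð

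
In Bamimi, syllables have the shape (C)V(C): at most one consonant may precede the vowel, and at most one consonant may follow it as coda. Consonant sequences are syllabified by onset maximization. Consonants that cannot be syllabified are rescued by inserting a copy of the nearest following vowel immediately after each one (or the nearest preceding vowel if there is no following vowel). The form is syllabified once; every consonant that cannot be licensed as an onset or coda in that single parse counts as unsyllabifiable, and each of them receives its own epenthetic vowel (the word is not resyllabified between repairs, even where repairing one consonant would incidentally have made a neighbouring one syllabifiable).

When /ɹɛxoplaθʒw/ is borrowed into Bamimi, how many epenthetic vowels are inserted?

The unsyllabifiable consonants are /ʒ/, /w/; each receives one epenthetic vowel.

2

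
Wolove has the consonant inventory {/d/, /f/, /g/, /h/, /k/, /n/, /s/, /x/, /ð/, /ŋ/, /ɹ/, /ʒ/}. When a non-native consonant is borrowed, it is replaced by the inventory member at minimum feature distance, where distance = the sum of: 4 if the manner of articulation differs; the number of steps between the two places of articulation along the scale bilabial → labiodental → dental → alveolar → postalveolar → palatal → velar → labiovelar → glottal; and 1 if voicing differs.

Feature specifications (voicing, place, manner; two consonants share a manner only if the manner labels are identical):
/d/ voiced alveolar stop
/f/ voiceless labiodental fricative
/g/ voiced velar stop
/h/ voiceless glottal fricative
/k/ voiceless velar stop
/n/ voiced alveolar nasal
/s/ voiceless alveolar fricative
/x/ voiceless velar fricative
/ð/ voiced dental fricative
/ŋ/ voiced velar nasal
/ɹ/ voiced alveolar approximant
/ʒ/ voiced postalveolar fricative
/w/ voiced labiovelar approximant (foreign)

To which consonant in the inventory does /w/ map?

/ɹ/ is closest: same manner (approximant), place distance 4 (labiovelar→alveolar), same voicing; total 4. Next closest is /g/ at distance 5.

ɹ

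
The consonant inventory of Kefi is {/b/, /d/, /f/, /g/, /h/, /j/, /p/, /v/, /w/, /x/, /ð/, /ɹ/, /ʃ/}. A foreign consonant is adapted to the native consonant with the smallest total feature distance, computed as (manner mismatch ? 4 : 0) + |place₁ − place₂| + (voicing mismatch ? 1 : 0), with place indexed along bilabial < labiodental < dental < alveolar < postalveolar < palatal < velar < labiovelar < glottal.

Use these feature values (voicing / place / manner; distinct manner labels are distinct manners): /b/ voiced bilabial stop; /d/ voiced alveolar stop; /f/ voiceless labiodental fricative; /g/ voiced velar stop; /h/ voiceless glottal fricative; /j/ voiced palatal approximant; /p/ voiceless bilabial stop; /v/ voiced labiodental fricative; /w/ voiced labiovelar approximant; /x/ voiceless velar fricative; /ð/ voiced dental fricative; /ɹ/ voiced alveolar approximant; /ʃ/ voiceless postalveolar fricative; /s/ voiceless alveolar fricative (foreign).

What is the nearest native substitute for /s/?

ʃ

/ʃ/ is closest: same manner (fricative), place distance 1 (alveolar→postalveolar), same voicing; total 1. Next closest is /f/ at distance 2.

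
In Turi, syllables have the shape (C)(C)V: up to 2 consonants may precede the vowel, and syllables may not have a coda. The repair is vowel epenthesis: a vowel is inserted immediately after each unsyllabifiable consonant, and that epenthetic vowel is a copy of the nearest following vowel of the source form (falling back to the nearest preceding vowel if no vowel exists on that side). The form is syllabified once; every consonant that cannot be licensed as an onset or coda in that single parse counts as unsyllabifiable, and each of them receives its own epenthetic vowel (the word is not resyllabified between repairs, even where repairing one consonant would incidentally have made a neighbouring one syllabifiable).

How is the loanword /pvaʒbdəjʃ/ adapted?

The consonants /ʒ/, /j/, /ʃ/ cannot be parsed into a legal (C)(C)V syllable (no codas are permitted; onsets may contain at most 2 consonants).
Inserting the epenthetic vowel yields /ʒ/ → /ʒə/, /j/ → /jə/, /ʃ/ → /ʃə/.

pvaʒəbdəjəʃə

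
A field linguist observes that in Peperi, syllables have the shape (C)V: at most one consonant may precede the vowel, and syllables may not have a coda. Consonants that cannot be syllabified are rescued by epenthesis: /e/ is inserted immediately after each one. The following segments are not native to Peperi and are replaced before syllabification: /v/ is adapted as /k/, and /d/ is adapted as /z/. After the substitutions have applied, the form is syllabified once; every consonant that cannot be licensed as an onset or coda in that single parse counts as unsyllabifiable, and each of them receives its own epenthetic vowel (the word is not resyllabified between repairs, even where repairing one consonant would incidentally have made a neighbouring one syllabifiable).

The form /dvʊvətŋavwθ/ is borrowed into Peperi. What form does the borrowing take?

zekʊkəteŋakeweθe

Substitution: /d/ → /z/, /v/ → /k/, giving /zkʊkətŋakwθ/.
Syllabifying with onset maximization leaves /z/, /t/, /k/, /w/, /θ/ stranded (no codas are permitted; onsets are limited to one consonant).
Inserting the epenthetic vowel yields /z/ → /ze/, /t/ → /te/, /k/ → /ke/, /w/ → /we/, /θ/ → /θe/.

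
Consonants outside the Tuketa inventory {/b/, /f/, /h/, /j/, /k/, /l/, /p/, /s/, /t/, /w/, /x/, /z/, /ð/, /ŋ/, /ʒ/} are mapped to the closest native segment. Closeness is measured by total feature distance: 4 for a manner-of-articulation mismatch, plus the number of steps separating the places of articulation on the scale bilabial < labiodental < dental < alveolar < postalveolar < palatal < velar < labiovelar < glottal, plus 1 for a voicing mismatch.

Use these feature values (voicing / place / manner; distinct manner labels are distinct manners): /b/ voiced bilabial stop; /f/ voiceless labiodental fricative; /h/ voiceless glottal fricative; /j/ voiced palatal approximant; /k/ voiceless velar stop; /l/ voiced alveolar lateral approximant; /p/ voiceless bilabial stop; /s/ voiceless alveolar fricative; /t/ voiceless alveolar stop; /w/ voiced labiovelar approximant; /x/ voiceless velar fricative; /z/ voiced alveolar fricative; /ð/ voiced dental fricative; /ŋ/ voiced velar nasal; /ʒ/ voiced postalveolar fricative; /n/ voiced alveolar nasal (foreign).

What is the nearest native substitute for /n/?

/ŋ/ is closest: same manner (nasal), place distance 3 (alveolar→velar), same voicing; total 3. Next closest is /l/ at distance 4.

ŋ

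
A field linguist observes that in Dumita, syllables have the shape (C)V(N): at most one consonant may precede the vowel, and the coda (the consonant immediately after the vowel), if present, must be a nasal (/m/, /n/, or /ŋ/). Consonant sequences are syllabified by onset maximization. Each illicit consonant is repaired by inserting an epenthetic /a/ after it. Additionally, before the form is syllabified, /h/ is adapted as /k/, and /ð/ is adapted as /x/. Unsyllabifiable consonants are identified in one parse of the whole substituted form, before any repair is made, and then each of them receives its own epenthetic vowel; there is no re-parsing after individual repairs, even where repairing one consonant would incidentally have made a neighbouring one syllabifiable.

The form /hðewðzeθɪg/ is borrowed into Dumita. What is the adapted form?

Substitution: /h/ → /k/, /ð/ → /x/, giving /kxewxzeθɪg/.
Under (C)V(N), the unsyllabifiable consonants are /k/, /w/, /x/, /g/ (only a nasal (/m/, /n/, or /ŋ/) is licensed in coda position; onsets are limited to one consonant).
Inserting the epenthetic vowel yields /k/ → /ka/, /w/ → /wa/, /x/ → /xa/, /g/ → /ga/.

kaxewaxazeθɪga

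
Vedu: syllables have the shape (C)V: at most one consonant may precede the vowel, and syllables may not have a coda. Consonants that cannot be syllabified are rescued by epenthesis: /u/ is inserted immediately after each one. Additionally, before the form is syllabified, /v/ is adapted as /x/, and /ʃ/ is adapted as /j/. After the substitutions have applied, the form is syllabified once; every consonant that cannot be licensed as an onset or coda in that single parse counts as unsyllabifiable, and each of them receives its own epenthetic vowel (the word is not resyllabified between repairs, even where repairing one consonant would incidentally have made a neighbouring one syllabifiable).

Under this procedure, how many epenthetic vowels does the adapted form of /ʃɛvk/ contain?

2

After substitution the input is /jɛxk/.
The unsyllabifiable consonants are /x/, /k/; each receives one epenthetic vowel.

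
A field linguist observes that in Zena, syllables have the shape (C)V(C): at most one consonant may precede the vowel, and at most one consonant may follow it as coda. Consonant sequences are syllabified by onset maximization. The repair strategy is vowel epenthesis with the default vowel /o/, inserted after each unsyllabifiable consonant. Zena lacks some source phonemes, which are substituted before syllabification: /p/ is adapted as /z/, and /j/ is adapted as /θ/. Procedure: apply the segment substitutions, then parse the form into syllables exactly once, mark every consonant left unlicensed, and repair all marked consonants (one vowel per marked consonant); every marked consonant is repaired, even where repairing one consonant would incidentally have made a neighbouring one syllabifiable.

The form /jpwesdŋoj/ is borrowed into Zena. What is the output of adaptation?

Substitution: /j/ → /θ/, /p/ → /z/, giving /θzwesdŋoθ/.
The consonants /θ/, /z/, /d/ cannot be parsed into a legal (C)V(C) syllable (at most one coda consonant is licensed; onsets are limited to one consonant).
Each unlicensed consonant becomes the onset of a new syllable: /θ/ → /θo/, /z/ → /zo/, /d/ → /do/.

θozowesdoŋoθ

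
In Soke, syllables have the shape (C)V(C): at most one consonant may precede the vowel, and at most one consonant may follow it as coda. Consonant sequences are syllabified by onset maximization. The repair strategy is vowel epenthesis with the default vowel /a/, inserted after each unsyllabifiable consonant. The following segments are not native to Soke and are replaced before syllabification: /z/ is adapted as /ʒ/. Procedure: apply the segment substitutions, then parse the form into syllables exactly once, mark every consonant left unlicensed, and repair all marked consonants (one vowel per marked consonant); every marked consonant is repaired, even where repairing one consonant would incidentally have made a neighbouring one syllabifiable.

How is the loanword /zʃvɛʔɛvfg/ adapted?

ʒaʃavɛʔɛvfaga

Substitution: /z/ → /ʒ/, giving /ʒʃvɛʔɛvfg/.
The consonants /ʒ/, /ʃ/, /f/, /g/ cannot be parsed into a legal (C)V(C) syllable (at most one coda consonant is licensed; onsets are limited to one consonant).
Epenthesis after each stranded consonant: /ʒ/ → /ʒa/, /ʃ/ → /ʃa/, /f/ → /fa/, /g/ → /ga/.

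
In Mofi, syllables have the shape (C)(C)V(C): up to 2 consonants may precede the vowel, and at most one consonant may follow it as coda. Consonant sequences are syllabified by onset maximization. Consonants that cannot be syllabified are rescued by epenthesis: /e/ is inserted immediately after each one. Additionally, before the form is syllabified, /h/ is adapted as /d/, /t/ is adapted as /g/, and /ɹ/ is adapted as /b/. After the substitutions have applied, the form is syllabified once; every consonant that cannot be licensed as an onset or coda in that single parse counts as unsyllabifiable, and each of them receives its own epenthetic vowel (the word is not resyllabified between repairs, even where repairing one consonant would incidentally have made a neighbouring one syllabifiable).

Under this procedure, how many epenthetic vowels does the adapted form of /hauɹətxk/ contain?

After substitution the input is /daubəgxk/.
The unsyllabifiable consonants are /x/, /k/; each receives one epenthetic vowel.

2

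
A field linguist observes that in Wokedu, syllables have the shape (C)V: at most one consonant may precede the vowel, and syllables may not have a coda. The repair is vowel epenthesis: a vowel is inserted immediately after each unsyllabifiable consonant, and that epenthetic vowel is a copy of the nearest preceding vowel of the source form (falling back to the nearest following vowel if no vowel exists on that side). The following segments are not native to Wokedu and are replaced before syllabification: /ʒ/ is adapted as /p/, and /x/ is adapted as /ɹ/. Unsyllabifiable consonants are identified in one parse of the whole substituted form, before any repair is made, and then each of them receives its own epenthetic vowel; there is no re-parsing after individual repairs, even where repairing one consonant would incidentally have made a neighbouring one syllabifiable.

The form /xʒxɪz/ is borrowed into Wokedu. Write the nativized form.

ɹɪpɪɹɪzɪ

Substitution: /x/ → /ɹ/, /ʒ/ → /p/, giving /ɹpɹɪz/.
Syllabifying with onset maximization leaves /ɹ/, /p/, /z/ stranded (no codas are permitted; onsets are limited to one consonant).
Epenthesis after each stranded consonant: /ɹ/ → /ɹɪ/, /p/ → /pɪ/, /z/ → /zɪ/.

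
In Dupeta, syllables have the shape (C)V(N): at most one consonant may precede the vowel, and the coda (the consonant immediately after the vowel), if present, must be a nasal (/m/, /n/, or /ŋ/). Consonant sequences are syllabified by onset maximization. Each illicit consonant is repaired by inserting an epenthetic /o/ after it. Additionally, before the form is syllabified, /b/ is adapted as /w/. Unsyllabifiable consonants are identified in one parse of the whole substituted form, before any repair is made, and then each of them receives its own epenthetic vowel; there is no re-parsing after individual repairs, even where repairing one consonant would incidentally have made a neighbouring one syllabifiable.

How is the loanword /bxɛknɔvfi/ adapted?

woxɛkonɔvofi

Substitution: /b/ → /w/, giving /wxɛknɔvfi/.
Under (C)V(N), the unsyllabifiable consonants are /w/, /k/, /v/ (only a nasal (/m/, /n/, or /ŋ/) is licensed in coda position; onsets are limited to one consonant).
Inserting the epenthetic vowel yields /w/ → /wo/, /k/ → /ko/, /v/ → /vo/.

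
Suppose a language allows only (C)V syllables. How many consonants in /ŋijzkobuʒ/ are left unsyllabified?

Syllabifying with onset maximization leaves /j/, /z/, /ʒ/ stranded (no codas are permitted; onsets are limited to one consonant).

3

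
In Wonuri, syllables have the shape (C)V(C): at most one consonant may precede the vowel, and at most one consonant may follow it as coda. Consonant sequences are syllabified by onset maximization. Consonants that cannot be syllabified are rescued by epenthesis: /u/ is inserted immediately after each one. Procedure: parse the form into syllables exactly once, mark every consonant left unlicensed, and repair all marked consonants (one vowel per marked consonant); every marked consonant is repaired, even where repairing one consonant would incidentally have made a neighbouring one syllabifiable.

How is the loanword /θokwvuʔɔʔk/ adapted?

θokwuvuʔɔʔku

Under (C)V(C), the unsyllabifiable consonants are /w/, /k/ (at most one coda consonant is licensed; onsets are limited to one consonant).
Each unlicensed consonant becomes the onset of a new syllable: /w/ → /wu/, /k/ → /ku/.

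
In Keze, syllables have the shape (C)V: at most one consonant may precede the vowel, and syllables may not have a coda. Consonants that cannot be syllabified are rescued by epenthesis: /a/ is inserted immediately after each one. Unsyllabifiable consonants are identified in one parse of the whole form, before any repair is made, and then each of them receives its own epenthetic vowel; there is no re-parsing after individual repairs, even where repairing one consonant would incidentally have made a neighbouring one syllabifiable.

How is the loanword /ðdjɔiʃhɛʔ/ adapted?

ðadajɔiʃahɛʔa

Syllabifying with onset maximization leaves /ð/, /d/, /ʃ/, /ʔ/ stranded (no codas are permitted; onsets are limited to one consonant).
Each unlicensed consonant becomes the onset of a new syllable: /ð/ → /ða/, /d/ → /da/, /ʃ/ → /ʃa/, /ʔ/ → /ʔa/.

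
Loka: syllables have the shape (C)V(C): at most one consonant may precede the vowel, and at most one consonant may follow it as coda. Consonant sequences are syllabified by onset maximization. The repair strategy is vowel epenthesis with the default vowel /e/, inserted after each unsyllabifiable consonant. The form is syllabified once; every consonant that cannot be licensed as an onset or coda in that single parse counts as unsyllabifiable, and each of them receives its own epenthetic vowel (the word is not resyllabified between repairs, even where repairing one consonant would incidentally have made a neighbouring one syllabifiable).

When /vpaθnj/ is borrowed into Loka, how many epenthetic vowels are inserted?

The unsyllabifiable consonants are /v/, /n/, /j/; each receives one epenthetic vowel.

3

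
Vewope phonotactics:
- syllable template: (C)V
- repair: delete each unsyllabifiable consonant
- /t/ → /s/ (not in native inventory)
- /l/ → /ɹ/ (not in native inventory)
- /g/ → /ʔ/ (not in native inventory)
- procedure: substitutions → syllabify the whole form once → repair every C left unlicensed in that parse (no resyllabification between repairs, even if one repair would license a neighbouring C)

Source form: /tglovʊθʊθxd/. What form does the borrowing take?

ɹovʊθʊ

Substitution: /t/ → /s/, /g/ → /ʔ/, /l/ → /ɹ/, giving /sʔɹovʊθʊθxd/.
Under (C)V, the unsyllabifiable consonants are /s/, /ʔ/, /θ/, /x/, /d/ (no codas are permitted; onsets are limited to one consonant).
Each unlicensed consonant is deleted: /s/, /ʔ/, /θ/, /x/, /d/.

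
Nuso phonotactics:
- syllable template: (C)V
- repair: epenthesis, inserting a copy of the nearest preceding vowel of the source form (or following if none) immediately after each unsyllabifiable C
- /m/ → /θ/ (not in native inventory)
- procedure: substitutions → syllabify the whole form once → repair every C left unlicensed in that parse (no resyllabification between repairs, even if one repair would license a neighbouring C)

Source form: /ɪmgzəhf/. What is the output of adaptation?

Substitution: /m/ → /θ/, giving /ɪθgzəhf/.
The consonants /θ/, /g/, /h/, /f/ cannot be parsed into a legal (C)V syllable (no codas are permitted; onsets are limited to one consonant).
Inserting the epenthetic vowel yields /θ/ → /θɪ/, /g/ → /gɪ/, /h/ → /hə/, /f/ → /fə/.

ɪθɪgɪzəhəfə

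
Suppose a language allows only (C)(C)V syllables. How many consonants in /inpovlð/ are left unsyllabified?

3

Syllabifying with onset maximization leaves /v/, /l/, /ð/ stranded (no codas are permitted; onsets may contain at most 2 consonants).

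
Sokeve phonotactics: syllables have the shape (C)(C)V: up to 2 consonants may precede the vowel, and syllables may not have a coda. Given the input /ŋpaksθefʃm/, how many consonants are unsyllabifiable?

Under (C)(C)V, the unsyllabifiable consonants are /k/, /f/, /ʃ/, /m/ (no codas are permitted; onsets may contain at most 2 consonants).

4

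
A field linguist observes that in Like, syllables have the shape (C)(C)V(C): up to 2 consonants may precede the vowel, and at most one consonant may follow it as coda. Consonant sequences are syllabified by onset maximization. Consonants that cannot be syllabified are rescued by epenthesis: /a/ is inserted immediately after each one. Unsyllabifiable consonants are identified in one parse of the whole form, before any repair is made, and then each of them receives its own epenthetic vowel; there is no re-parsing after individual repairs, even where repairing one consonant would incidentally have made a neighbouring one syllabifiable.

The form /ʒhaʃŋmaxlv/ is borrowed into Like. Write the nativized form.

Under (C)(C)V(C), the unsyllabifiable consonants are /l/, /v/ (at most one coda consonant is licensed; onsets may contain at most 2 consonants).
Each unlicensed consonant becomes the onset of a new syllable: /l/ → /la/, /v/ → /va/.

ʒhaʃŋmaxlava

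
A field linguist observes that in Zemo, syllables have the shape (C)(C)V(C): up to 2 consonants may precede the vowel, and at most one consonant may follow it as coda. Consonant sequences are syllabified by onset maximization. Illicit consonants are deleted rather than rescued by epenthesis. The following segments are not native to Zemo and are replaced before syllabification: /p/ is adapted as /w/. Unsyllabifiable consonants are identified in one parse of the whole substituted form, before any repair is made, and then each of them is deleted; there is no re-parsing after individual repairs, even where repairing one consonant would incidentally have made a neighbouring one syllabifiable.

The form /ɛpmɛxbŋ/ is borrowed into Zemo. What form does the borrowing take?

ɛwmɛx

Substitution: /p/ → /w/, giving /ɛwmɛxbŋ/.
Syllabifying with onset maximization leaves /b/, /ŋ/ stranded (at most one coda consonant is licensed; onsets may contain at most 2 consonants).
Deleting the stranded consonants removes /b/, /ŋ/.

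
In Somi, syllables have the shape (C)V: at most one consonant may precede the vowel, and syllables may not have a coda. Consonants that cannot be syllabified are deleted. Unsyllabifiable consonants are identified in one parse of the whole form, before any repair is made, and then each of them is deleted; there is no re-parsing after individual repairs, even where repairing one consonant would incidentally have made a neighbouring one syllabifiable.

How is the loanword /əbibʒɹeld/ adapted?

əbiɹe

Under (C)V, the unsyllabifiable consonants are /b/, /ʒ/, /l/, /d/ (no codas are permitted; onsets are limited to one consonant).
Deleting the stranded consonants removes /b/, /ʒ/, /l/, /d/.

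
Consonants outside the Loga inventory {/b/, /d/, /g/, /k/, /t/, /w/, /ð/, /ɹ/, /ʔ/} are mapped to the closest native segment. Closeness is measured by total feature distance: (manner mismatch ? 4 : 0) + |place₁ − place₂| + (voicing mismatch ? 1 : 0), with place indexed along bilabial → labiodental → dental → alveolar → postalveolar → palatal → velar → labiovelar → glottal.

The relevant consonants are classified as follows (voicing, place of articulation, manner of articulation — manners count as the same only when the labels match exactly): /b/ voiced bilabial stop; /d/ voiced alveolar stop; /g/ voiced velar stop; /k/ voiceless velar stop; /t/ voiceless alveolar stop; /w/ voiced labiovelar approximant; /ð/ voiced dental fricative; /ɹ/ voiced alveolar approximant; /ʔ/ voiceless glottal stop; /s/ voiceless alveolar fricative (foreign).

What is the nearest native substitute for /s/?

/ð/ is closest: same manner (fricative), place distance 1 (alveolar→dental), voicing differs (+1); total 2. Next closest is /t/ at distance 4.

ð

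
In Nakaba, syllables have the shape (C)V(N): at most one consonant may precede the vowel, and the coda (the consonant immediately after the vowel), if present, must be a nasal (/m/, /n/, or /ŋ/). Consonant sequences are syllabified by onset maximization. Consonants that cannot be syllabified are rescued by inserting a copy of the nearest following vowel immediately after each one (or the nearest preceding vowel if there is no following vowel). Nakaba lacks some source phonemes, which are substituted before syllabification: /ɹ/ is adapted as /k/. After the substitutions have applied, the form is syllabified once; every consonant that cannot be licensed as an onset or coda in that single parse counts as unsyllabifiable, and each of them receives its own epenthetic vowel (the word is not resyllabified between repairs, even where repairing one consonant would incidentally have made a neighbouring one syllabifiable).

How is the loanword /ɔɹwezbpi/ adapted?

ɔkewezibipi

Substitution: /ɹ/ → /k/, giving /ɔkwezbpi/.
Under (C)V(N), the unsyllabifiable consonants are /k/, /z/, /b/ (only a nasal (/m/, /n/, or /ŋ/) is licensed in coda position; onsets are limited to one consonant).
Epenthesis after each stranded consonant: /k/ → /ke/, /z/ → /zi/, /b/ → /bi/.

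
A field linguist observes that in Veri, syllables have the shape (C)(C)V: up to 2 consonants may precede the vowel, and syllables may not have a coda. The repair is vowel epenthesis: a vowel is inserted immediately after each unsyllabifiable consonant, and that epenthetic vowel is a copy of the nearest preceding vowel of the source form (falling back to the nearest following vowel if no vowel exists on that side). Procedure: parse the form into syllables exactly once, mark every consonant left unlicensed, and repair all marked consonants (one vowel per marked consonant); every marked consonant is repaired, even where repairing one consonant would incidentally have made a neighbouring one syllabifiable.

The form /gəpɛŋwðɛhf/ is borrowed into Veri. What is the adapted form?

gəpɛŋɛwðɛhɛfɛ

The consonants /ŋ/, /h/, /f/ cannot be parsed into a legal (C)(C)V syllable (no codas are permitted; onsets may contain at most 2 consonants).
Each unlicensed consonant becomes the onset of a new syllable: /ŋ/ → /ŋɛ/, /h/ → /hɛ/, /f/ → /fɛ/.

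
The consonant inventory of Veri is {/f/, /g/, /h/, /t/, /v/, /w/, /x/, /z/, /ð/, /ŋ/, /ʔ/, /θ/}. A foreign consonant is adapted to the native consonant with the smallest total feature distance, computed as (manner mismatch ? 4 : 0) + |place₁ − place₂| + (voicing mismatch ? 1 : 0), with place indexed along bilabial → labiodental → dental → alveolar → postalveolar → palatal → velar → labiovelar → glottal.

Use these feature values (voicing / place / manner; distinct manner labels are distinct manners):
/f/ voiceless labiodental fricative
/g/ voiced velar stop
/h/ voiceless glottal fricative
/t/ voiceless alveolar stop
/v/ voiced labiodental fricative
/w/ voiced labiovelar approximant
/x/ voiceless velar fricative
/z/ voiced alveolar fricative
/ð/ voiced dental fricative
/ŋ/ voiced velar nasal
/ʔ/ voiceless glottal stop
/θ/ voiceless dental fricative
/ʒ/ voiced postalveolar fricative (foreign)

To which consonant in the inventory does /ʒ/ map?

z

/z/ is closest: same manner (fricative), place distance 1 (postalveolar→alveolar), same voicing; total 1. Next closest is /ð/ at distance 2.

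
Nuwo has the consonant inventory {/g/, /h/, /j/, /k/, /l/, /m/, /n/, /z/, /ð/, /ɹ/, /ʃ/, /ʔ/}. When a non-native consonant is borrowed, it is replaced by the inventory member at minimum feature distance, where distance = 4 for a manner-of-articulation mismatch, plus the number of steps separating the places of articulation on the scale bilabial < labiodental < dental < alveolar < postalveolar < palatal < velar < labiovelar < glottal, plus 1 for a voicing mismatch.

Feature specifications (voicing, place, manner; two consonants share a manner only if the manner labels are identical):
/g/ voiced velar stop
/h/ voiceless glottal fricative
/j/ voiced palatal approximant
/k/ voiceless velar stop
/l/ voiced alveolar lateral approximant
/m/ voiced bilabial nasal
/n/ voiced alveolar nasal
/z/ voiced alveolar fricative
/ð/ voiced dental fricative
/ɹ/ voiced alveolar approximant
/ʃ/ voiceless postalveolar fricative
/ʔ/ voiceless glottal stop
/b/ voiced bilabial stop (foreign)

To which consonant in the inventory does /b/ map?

/m/ is closest: manner differs (stop→nasal, +4), place distance 0 (bilabial→bilabial), same voicing; total 4. Next closest is /g/ at distance 6.

m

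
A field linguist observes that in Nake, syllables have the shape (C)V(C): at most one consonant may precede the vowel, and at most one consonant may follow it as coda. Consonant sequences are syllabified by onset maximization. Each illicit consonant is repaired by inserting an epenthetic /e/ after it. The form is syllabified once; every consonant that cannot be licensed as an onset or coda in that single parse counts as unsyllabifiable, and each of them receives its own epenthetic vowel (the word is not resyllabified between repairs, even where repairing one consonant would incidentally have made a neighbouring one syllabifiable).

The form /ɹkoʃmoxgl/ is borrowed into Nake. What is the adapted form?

Under (C)V(C), the unsyllabifiable consonants are /ɹ/, /g/, /l/ (at most one coda consonant is licensed; onsets are limited to one consonant).
Each unlicensed consonant becomes the onset of a new syllable: /ɹ/ → /ɹe/, /g/ → /ge/, /l/ → /le/.

ɹekoʃmoxgele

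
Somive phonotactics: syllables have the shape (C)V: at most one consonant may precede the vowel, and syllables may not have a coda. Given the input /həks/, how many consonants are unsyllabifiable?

Syllabifying with onset maximization leaves /k/, /s/ stranded (no codas are permitted; onsets are limited to one consonant).

2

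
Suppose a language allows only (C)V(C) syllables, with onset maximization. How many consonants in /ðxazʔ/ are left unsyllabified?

Under (C)V(C), the unsyllabifiable consonants are /ð/, /ʔ/ (at most one coda consonant is licensed; onsets are limited to one consonant).

2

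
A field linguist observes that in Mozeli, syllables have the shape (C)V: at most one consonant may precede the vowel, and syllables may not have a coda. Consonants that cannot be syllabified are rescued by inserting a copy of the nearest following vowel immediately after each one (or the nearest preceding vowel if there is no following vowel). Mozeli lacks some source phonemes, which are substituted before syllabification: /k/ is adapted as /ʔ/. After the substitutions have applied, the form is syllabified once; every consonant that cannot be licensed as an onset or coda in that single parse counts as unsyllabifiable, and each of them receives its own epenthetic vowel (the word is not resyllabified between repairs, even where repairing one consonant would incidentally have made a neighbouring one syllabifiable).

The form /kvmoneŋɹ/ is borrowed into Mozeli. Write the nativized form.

Substitution: /k/ → /ʔ/, giving /ʔvmoneŋɹ/.
The consonants /ʔ/, /v/, /ŋ/, /ɹ/ cannot be parsed into a legal (C)V syllable (no codas are permitted; onsets are limited to one consonant).
Epenthesis after each stranded consonant: /ʔ/ → /ʔo/, /v/ → /vo/, /ŋ/ → /ŋe/, /ɹ/ → /ɹe/.

ʔovomoneŋeɹe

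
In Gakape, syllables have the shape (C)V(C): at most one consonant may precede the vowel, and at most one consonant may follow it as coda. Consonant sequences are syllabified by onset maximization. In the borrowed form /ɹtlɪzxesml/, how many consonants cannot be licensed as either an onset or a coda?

Under (C)V(C), the unsyllabifiable consonants are /ɹ/, /t/, /m/, /l/ (at most one coda consonant is licensed; onsets are limited to one consonant).

4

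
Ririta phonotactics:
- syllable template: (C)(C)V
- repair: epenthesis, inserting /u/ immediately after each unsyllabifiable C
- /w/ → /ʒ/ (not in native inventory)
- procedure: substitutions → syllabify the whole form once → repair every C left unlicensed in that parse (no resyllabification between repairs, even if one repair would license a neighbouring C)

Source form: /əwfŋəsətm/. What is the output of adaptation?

Substitution: /w/ → /ʒ/, giving /əʒfŋəsətm/.
The consonants /ʒ/, /t/, /m/ cannot be parsed into a legal (C)(C)V syllable (no codas are permitted; onsets may contain at most 2 consonants).
Inserting the epenthetic vowel yields /ʒ/ → /ʒu/, /t/ → /tu/, /m/ → /mu/.

əʒufŋəsətumu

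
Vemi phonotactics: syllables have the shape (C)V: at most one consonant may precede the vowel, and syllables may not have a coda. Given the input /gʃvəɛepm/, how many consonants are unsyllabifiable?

4

Syllabifying with onset maximization leaves /g/, /ʃ/, /p/, /m/ stranded (no codas are permitted; onsets are limited to one consonant).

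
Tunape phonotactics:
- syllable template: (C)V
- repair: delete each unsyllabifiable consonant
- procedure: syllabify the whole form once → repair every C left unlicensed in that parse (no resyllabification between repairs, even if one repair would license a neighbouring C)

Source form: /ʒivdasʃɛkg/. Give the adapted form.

The consonants /v/, /s/, /k/, /g/ cannot be parsed into a legal (C)V syllable (no codas are permitted; onsets are limited to one consonant).
Deleting the stranded consonants removes /v/, /s/, /k/, /g/.

ʒidaʃɛ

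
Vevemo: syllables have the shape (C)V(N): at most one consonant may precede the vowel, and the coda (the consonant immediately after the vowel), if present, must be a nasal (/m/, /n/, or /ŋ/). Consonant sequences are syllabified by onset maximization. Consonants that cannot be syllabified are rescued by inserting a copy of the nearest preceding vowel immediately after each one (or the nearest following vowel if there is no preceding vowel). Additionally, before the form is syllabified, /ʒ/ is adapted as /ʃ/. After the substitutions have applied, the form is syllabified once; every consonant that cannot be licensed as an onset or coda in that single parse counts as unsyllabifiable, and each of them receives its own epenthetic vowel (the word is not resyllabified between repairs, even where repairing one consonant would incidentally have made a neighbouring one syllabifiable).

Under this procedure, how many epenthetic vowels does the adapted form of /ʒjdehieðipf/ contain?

4

After substitution the input is /ʃjdehieðipf/.
The unsyllabifiable consonants are /ʃ/, /j/, /p/, /f/; each receives one epenthetic vowel.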